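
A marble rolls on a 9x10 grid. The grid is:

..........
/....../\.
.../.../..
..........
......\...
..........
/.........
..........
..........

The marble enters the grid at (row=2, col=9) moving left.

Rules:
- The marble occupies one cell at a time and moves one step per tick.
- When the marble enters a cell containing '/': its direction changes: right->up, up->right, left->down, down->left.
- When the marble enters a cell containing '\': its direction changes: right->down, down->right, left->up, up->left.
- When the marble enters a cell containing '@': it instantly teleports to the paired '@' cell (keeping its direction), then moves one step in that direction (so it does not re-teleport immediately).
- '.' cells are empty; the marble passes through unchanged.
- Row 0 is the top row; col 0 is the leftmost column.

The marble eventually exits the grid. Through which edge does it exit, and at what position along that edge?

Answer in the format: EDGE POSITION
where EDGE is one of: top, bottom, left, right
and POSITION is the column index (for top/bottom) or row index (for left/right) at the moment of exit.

Step 1: enter (2,9), '.' pass, move left to (2,8)
Step 2: enter (2,8), '.' pass, move left to (2,7)
Step 3: enter (2,7), '/' deflects left->down, move down to (3,7)
Step 4: enter (3,7), '.' pass, move down to (4,7)
Step 5: enter (4,7), '.' pass, move down to (5,7)
Step 6: enter (5,7), '.' pass, move down to (6,7)
Step 7: enter (6,7), '.' pass, move down to (7,7)
Step 8: enter (7,7), '.' pass, move down to (8,7)
Step 9: enter (8,7), '.' pass, move down to (9,7)
Step 10: at (9,7) — EXIT via bottom edge, pos 7

Answer: bottom 7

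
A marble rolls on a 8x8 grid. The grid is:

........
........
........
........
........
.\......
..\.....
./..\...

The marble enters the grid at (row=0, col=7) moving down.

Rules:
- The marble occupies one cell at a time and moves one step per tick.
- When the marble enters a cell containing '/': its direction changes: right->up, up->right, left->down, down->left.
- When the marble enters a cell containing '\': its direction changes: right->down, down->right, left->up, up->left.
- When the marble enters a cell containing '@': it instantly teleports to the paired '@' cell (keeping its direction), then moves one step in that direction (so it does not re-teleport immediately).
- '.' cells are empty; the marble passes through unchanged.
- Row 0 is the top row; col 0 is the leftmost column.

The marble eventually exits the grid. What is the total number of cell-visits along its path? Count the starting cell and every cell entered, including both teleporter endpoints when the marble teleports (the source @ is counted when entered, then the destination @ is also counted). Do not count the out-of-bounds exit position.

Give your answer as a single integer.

Answer: 8

Derivation:
Step 1: enter (0,7), '.' pass, move down to (1,7)
Step 2: enter (1,7), '.' pass, move down to (2,7)
Step 3: enter (2,7), '.' pass, move down to (3,7)
Step 4: enter (3,7), '.' pass, move down to (4,7)
Step 5: enter (4,7), '.' pass, move down to (5,7)
Step 6: enter (5,7), '.' pass, move down to (6,7)
Step 7: enter (6,7), '.' pass, move down to (7,7)
Step 8: enter (7,7), '.' pass, move down to (8,7)
Step 9: at (8,7) — EXIT via bottom edge, pos 7
Path length (cell visits): 8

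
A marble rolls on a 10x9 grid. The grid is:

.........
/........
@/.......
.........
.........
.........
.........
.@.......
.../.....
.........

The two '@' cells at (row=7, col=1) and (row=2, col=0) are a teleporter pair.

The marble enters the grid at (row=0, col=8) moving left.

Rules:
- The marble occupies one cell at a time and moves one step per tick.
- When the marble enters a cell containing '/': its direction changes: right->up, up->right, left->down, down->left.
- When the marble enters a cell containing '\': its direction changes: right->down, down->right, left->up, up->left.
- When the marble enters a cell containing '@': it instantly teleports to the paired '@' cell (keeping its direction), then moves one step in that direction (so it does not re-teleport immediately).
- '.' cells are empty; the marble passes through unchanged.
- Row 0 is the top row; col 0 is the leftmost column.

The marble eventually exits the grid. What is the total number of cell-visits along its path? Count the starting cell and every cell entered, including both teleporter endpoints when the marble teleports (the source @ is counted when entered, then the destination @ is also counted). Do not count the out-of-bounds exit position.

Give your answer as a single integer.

Answer: 9

Derivation:
Step 1: enter (0,8), '.' pass, move left to (0,7)
Step 2: enter (0,7), '.' pass, move left to (0,6)
Step 3: enter (0,6), '.' pass, move left to (0,5)
Step 4: enter (0,5), '.' pass, move left to (0,4)
Step 5: enter (0,4), '.' pass, move left to (0,3)
Step 6: enter (0,3), '.' pass, move left to (0,2)
Step 7: enter (0,2), '.' pass, move left to (0,1)
Step 8: enter (0,1), '.' pass, move left to (0,0)
Step 9: enter (0,0), '.' pass, move left to (0,-1)
Step 10: at (0,-1) — EXIT via left edge, pos 0
Path length (cell visits): 9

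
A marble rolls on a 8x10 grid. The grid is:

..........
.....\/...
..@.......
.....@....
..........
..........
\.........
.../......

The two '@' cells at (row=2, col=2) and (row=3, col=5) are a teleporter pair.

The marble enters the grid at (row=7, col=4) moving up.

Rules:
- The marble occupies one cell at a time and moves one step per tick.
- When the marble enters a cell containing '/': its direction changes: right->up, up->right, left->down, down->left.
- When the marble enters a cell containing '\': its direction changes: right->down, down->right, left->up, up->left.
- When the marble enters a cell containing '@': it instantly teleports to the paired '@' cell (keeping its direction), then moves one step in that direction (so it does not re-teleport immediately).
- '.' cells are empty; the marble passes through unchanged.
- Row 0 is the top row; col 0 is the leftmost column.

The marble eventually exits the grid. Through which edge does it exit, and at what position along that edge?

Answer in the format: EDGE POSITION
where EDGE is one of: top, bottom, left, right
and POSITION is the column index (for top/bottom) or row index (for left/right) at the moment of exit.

Answer: top 4

Derivation:
Step 1: enter (7,4), '.' pass, move up to (6,4)
Step 2: enter (6,4), '.' pass, move up to (5,4)
Step 3: enter (5,4), '.' pass, move up to (4,4)
Step 4: enter (4,4), '.' pass, move up to (3,4)
Step 5: enter (3,4), '.' pass, move up to (2,4)
Step 6: enter (2,4), '.' pass, move up to (1,4)
Step 7: enter (1,4), '.' pass, move up to (0,4)
Step 8: enter (0,4), '.' pass, move up to (-1,4)
Step 9: at (-1,4) — EXIT via top edge, pos 4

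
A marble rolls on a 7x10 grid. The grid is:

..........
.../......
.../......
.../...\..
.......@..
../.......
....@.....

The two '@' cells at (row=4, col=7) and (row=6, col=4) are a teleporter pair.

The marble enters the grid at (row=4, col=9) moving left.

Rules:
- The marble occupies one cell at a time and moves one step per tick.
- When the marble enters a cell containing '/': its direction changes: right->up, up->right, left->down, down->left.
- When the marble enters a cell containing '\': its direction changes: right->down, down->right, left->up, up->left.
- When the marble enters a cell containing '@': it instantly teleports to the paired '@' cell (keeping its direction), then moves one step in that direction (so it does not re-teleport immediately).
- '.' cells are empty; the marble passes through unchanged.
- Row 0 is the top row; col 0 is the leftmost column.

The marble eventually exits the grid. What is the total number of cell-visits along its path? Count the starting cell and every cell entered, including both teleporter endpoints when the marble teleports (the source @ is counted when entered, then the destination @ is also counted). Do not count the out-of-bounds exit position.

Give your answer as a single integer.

Answer: 8

Derivation:
Step 1: enter (4,9), '.' pass, move left to (4,8)
Step 2: enter (4,8), '.' pass, move left to (4,7)
Step 3: enter (4,7), '@' teleport (4,7)->(6,4), also enter (6,4), move left to (6,3)
Step 4: enter (6,3), '.' pass, move left to (6,2)
Step 5: enter (6,2), '.' pass, move left to (6,1)
Step 6: enter (6,1), '.' pass, move left to (6,0)
Step 7: enter (6,0), '.' pass, move left to (6,-1)
Step 8: at (6,-1) — EXIT via left edge, pos 6
Path length (cell visits): 8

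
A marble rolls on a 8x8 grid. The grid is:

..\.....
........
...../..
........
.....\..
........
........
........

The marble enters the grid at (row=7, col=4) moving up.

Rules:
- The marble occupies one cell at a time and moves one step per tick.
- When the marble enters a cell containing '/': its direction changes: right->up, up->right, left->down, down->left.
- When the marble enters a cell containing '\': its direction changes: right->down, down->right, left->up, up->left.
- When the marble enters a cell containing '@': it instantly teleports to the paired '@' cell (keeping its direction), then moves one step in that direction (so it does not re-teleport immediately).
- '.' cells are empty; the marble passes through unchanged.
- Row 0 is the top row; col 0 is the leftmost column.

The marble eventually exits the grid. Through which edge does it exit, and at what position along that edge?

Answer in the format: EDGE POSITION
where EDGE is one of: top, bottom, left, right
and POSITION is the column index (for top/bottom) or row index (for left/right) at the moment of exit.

Answer: top 4

Derivation:
Step 1: enter (7,4), '.' pass, move up to (6,4)
Step 2: enter (6,4), '.' pass, move up to (5,4)
Step 3: enter (5,4), '.' pass, move up to (4,4)
Step 4: enter (4,4), '.' pass, move up to (3,4)
Step 5: enter (3,4), '.' pass, move up to (2,4)
Step 6: enter (2,4), '.' pass, move up to (1,4)
Step 7: enter (1,4), '.' pass, move up to (0,4)
Step 8: enter (0,4), '.' pass, move up to (-1,4)
Step 9: at (-1,4) — EXIT via top edge, pos 4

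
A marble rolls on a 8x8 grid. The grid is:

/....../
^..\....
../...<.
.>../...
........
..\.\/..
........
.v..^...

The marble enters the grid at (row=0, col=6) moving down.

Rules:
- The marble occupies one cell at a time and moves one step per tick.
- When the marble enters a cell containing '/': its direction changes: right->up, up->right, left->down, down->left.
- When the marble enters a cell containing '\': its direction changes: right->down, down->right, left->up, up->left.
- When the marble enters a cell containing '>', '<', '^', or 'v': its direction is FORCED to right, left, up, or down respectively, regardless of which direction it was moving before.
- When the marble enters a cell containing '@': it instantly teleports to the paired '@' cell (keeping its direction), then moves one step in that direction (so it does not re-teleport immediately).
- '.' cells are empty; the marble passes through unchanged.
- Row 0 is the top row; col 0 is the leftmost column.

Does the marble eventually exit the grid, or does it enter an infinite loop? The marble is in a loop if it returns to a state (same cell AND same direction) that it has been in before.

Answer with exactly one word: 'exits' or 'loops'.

Step 1: enter (0,6), '.' pass, move down to (1,6)
Step 2: enter (1,6), '.' pass, move down to (2,6)
Step 3: enter (2,6), '<' forces down->left, move left to (2,5)
Step 4: enter (2,5), '.' pass, move left to (2,4)
Step 5: enter (2,4), '.' pass, move left to (2,3)
Step 6: enter (2,3), '.' pass, move left to (2,2)
Step 7: enter (2,2), '/' deflects left->down, move down to (3,2)
Step 8: enter (3,2), '.' pass, move down to (4,2)
Step 9: enter (4,2), '.' pass, move down to (5,2)
Step 10: enter (5,2), '\' deflects down->right, move right to (5,3)
Step 11: enter (5,3), '.' pass, move right to (5,4)
Step 12: enter (5,4), '\' deflects right->down, move down to (6,4)
Step 13: enter (6,4), '.' pass, move down to (7,4)
Step 14: enter (7,4), '^' forces down->up, move up to (6,4)
Step 15: enter (6,4), '.' pass, move up to (5,4)
Step 16: enter (5,4), '\' deflects up->left, move left to (5,3)
Step 17: enter (5,3), '.' pass, move left to (5,2)
Step 18: enter (5,2), '\' deflects left->up, move up to (4,2)
Step 19: enter (4,2), '.' pass, move up to (3,2)
Step 20: enter (3,2), '.' pass, move up to (2,2)
Step 21: enter (2,2), '/' deflects up->right, move right to (2,3)
Step 22: enter (2,3), '.' pass, move right to (2,4)
Step 23: enter (2,4), '.' pass, move right to (2,5)
Step 24: enter (2,5), '.' pass, move right to (2,6)
Step 25: enter (2,6), '<' forces right->left, move left to (2,5)
Step 26: at (2,5) dir=left — LOOP DETECTED (seen before)

Answer: loops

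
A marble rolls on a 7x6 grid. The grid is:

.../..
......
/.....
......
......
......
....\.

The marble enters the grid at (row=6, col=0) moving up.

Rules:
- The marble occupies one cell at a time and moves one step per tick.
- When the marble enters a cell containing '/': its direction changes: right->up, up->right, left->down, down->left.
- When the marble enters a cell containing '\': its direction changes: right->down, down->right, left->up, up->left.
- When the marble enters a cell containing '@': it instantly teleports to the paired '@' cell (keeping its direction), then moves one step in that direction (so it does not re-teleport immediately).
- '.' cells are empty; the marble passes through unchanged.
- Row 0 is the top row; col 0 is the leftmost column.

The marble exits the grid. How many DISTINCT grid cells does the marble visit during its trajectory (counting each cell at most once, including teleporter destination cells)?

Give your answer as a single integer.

Step 1: enter (6,0), '.' pass, move up to (5,0)
Step 2: enter (5,0), '.' pass, move up to (4,0)
Step 3: enter (4,0), '.' pass, move up to (3,0)
Step 4: enter (3,0), '.' pass, move up to (2,0)
Step 5: enter (2,0), '/' deflects up->right, move right to (2,1)
Step 6: enter (2,1), '.' pass, move right to (2,2)
Step 7: enter (2,2), '.' pass, move right to (2,3)
Step 8: enter (2,3), '.' pass, move right to (2,4)
Step 9: enter (2,4), '.' pass, move right to (2,5)
Step 10: enter (2,5), '.' pass, move right to (2,6)
Step 11: at (2,6) — EXIT via right edge, pos 2
Distinct cells visited: 10 (path length 10)

Answer: 10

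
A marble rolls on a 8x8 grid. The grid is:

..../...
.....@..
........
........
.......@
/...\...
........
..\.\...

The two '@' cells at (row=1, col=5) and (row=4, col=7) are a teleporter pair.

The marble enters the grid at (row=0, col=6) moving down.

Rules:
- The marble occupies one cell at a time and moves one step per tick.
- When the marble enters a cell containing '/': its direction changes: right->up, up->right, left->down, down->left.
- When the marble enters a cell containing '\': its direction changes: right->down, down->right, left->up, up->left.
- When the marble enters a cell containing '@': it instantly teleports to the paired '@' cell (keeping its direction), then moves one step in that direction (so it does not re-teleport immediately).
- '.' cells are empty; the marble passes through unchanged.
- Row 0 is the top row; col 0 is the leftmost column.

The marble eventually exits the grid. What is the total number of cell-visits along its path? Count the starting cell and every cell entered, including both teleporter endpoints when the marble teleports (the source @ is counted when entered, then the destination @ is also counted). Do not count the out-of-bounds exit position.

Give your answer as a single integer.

Step 1: enter (0,6), '.' pass, move down to (1,6)
Step 2: enter (1,6), '.' pass, move down to (2,6)
Step 3: enter (2,6), '.' pass, move down to (3,6)
Step 4: enter (3,6), '.' pass, move down to (4,6)
Step 5: enter (4,6), '.' pass, move down to (5,6)
Step 6: enter (5,6), '.' pass, move down to (6,6)
Step 7: enter (6,6), '.' pass, move down to (7,6)
Step 8: enter (7,6), '.' pass, move down to (8,6)
Step 9: at (8,6) — EXIT via bottom edge, pos 6
Path length (cell visits): 8

Answer: 8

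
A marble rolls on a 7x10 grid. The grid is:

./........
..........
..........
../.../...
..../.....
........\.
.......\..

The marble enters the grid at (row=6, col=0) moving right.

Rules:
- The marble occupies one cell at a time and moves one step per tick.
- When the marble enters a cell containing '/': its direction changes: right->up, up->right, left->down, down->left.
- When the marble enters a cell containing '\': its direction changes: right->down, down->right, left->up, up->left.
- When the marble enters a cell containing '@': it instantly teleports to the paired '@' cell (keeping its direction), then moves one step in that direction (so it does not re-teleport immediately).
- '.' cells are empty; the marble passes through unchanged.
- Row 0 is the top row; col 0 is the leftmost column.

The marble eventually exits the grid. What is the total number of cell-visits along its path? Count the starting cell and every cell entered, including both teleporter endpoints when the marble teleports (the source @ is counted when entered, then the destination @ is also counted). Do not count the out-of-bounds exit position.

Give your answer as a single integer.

Answer: 8

Derivation:
Step 1: enter (6,0), '.' pass, move right to (6,1)
Step 2: enter (6,1), '.' pass, move right to (6,2)
Step 3: enter (6,2), '.' pass, move right to (6,3)
Step 4: enter (6,3), '.' pass, move right to (6,4)
Step 5: enter (6,4), '.' pass, move right to (6,5)
Step 6: enter (6,5), '.' pass, move right to (6,6)
Step 7: enter (6,6), '.' pass, move right to (6,7)
Step 8: enter (6,7), '\' deflects right->down, move down to (7,7)
Step 9: at (7,7) — EXIT via bottom edge, pos 7
Path length (cell visits): 8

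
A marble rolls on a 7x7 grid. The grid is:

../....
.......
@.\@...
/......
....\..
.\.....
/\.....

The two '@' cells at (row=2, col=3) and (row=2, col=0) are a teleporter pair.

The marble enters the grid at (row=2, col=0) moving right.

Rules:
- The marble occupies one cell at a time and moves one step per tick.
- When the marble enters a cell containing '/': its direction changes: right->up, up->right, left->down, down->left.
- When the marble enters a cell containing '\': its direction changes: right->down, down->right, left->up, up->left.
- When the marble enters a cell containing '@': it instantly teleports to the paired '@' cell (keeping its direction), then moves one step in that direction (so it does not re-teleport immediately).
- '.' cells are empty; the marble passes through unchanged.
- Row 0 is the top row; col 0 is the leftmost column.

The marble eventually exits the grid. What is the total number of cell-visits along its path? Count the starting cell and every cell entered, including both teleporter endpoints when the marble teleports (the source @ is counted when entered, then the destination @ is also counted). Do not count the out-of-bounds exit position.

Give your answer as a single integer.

Answer: 5

Derivation:
Step 1: enter (2,0), '@' teleport (2,0)->(2,3), also enter (2,3), move right to (2,4)
Step 2: enter (2,4), '.' pass, move right to (2,5)
Step 3: enter (2,5), '.' pass, move right to (2,6)
Step 4: enter (2,6), '.' pass, move right to (2,7)
Step 5: at (2,7) — EXIT via right edge, pos 2
Path length (cell visits): 5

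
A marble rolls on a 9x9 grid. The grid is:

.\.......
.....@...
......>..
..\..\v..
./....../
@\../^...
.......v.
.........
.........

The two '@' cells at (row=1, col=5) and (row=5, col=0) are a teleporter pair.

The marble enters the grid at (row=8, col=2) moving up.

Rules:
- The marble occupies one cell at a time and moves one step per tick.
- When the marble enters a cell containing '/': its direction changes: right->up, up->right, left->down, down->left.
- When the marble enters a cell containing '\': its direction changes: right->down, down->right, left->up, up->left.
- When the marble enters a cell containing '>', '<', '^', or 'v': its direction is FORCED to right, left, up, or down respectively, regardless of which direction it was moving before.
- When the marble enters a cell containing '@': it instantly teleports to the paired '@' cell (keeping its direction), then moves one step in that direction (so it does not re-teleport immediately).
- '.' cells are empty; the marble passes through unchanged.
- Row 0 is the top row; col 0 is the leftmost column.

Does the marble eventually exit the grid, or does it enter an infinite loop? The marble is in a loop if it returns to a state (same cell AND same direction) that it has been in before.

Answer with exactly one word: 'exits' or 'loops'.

Step 1: enter (8,2), '.' pass, move up to (7,2)
Step 2: enter (7,2), '.' pass, move up to (6,2)
Step 3: enter (6,2), '.' pass, move up to (5,2)
Step 4: enter (5,2), '.' pass, move up to (4,2)
Step 5: enter (4,2), '.' pass, move up to (3,2)
Step 6: enter (3,2), '\' deflects up->left, move left to (3,1)
Step 7: enter (3,1), '.' pass, move left to (3,0)
Step 8: enter (3,0), '.' pass, move left to (3,-1)
Step 9: at (3,-1) — EXIT via left edge, pos 3

Answer: exits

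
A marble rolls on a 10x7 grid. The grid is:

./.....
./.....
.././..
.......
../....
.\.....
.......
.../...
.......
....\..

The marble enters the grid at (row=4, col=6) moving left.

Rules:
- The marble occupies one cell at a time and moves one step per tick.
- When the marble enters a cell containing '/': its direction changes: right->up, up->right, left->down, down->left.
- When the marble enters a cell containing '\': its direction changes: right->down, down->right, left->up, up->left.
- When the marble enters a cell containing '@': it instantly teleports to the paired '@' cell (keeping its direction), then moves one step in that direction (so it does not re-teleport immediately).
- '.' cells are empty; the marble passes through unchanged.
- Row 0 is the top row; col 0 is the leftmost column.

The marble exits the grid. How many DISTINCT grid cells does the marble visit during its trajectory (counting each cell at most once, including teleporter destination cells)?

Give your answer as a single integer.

Answer: 10

Derivation:
Step 1: enter (4,6), '.' pass, move left to (4,5)
Step 2: enter (4,5), '.' pass, move left to (4,4)
Step 3: enter (4,4), '.' pass, move left to (4,3)
Step 4: enter (4,3), '.' pass, move left to (4,2)
Step 5: enter (4,2), '/' deflects left->down, move down to (5,2)
Step 6: enter (5,2), '.' pass, move down to (6,2)
Step 7: enter (6,2), '.' pass, move down to (7,2)
Step 8: enter (7,2), '.' pass, move down to (8,2)
Step 9: enter (8,2), '.' pass, move down to (9,2)
Step 10: enter (9,2), '.' pass, move down to (10,2)
Step 11: at (10,2) — EXIT via bottom edge, pos 2
Distinct cells visited: 10 (path length 10)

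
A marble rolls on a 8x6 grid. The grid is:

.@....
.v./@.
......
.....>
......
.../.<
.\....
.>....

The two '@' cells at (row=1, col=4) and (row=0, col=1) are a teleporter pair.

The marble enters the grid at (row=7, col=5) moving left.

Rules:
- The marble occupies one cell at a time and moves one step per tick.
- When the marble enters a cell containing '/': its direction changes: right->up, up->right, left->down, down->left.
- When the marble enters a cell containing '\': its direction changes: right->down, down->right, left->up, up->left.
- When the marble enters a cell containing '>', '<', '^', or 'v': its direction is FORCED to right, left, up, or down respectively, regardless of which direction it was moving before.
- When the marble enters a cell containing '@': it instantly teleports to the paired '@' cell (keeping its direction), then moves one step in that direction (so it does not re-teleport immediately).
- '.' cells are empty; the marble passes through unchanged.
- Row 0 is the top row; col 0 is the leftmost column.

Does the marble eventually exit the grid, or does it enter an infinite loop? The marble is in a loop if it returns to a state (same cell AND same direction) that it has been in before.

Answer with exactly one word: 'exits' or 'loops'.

Step 1: enter (7,5), '.' pass, move left to (7,4)
Step 2: enter (7,4), '.' pass, move left to (7,3)
Step 3: enter (7,3), '.' pass, move left to (7,2)
Step 4: enter (7,2), '.' pass, move left to (7,1)
Step 5: enter (7,1), '>' forces left->right, move right to (7,2)
Step 6: enter (7,2), '.' pass, move right to (7,3)
Step 7: enter (7,3), '.' pass, move right to (7,4)
Step 8: enter (7,4), '.' pass, move right to (7,5)
Step 9: enter (7,5), '.' pass, move right to (7,6)
Step 10: at (7,6) — EXIT via right edge, pos 7

Answer: exits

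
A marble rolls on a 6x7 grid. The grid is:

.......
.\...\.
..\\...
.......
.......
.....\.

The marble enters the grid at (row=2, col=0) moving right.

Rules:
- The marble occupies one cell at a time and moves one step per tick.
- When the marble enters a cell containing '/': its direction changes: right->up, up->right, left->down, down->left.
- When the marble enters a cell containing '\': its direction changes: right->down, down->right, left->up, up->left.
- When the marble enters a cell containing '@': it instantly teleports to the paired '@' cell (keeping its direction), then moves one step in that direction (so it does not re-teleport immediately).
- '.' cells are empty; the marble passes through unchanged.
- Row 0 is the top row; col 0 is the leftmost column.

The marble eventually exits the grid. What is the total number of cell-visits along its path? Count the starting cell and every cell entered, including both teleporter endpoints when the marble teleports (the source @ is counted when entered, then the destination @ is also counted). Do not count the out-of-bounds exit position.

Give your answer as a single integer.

Step 1: enter (2,0), '.' pass, move right to (2,1)
Step 2: enter (2,1), '.' pass, move right to (2,2)
Step 3: enter (2,2), '\' deflects right->down, move down to (3,2)
Step 4: enter (3,2), '.' pass, move down to (4,2)
Step 5: enter (4,2), '.' pass, move down to (5,2)
Step 6: enter (5,2), '.' pass, move down to (6,2)
Step 7: at (6,2) — EXIT via bottom edge, pos 2
Path length (cell visits): 6

Answer: 6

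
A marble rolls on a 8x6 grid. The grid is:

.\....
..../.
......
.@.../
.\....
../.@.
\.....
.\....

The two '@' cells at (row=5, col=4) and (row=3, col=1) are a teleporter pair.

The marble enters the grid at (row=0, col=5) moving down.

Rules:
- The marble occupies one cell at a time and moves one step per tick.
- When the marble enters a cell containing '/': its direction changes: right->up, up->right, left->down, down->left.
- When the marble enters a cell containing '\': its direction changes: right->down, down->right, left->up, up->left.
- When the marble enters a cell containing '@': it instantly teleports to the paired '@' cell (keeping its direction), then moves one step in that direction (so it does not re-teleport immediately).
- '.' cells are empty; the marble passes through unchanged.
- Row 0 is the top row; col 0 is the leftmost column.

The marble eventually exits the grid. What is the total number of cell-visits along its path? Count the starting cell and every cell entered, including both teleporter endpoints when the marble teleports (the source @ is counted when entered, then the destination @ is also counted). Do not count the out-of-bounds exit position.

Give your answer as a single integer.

Answer: 13

Derivation:
Step 1: enter (0,5), '.' pass, move down to (1,5)
Step 2: enter (1,5), '.' pass, move down to (2,5)
Step 3: enter (2,5), '.' pass, move down to (3,5)
Step 4: enter (3,5), '/' deflects down->left, move left to (3,4)
Step 5: enter (3,4), '.' pass, move left to (3,3)
Step 6: enter (3,3), '.' pass, move left to (3,2)
Step 7: enter (3,2), '.' pass, move left to (3,1)
Step 8: enter (3,1), '@' teleport (3,1)->(5,4), also enter (5,4), move left to (5,3)
Step 9: enter (5,3), '.' pass, move left to (5,2)
Step 10: enter (5,2), '/' deflects left->down, move down to (6,2)
Step 11: enter (6,2), '.' pass, move down to (7,2)
Step 12: enter (7,2), '.' pass, move down to (8,2)
Step 13: at (8,2) — EXIT via bottom edge, pos 2
Path length (cell visits): 13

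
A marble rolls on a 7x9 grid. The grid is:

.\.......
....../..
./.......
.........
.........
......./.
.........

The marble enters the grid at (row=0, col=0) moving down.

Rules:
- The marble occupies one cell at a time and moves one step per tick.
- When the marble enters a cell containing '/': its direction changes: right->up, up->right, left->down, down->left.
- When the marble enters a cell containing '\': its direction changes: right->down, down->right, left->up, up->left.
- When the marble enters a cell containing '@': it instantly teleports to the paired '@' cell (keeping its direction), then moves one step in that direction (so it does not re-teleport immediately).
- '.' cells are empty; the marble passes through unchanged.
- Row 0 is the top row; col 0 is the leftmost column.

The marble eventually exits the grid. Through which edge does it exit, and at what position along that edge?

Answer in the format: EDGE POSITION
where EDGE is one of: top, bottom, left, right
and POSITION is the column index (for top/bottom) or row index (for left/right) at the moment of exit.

Step 1: enter (0,0), '.' pass, move down to (1,0)
Step 2: enter (1,0), '.' pass, move down to (2,0)
Step 3: enter (2,0), '.' pass, move down to (3,0)
Step 4: enter (3,0), '.' pass, move down to (4,0)
Step 5: enter (4,0), '.' pass, move down to (5,0)
Step 6: enter (5,0), '.' pass, move down to (6,0)
Step 7: enter (6,0), '.' pass, move down to (7,0)
Step 8: at (7,0) — EXIT via bottom edge, pos 0

Answer: bottom 0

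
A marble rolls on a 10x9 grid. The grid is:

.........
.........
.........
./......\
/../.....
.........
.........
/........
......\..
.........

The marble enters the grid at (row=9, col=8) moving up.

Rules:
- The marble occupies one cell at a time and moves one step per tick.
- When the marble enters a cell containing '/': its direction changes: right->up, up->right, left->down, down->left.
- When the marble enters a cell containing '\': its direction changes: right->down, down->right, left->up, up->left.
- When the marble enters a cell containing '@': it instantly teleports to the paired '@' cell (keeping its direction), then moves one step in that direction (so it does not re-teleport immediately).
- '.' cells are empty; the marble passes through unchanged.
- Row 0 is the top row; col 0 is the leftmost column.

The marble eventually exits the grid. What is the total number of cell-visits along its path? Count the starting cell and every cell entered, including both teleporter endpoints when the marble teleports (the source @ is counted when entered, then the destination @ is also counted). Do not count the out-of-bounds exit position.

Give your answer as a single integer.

Answer: 20

Derivation:
Step 1: enter (9,8), '.' pass, move up to (8,8)
Step 2: enter (8,8), '.' pass, move up to (7,8)
Step 3: enter (7,8), '.' pass, move up to (6,8)
Step 4: enter (6,8), '.' pass, move up to (5,8)
Step 5: enter (5,8), '.' pass, move up to (4,8)
Step 6: enter (4,8), '.' pass, move up to (3,8)
Step 7: enter (3,8), '\' deflects up->left, move left to (3,7)
Step 8: enter (3,7), '.' pass, move left to (3,6)
Step 9: enter (3,6), '.' pass, move left to (3,5)
Step 10: enter (3,5), '.' pass, move left to (3,4)
Step 11: enter (3,4), '.' pass, move left to (3,3)
Step 12: enter (3,3), '.' pass, move left to (3,2)
Step 13: enter (3,2), '.' pass, move left to (3,1)
Step 14: enter (3,1), '/' deflects left->down, move down to (4,1)
Step 15: enter (4,1), '.' pass, move down to (5,1)
Step 16: enter (5,1), '.' pass, move down to (6,1)
Step 17: enter (6,1), '.' pass, move down to (7,1)
Step 18: enter (7,1), '.' pass, move down to (8,1)
Step 19: enter (8,1), '.' pass, move down to (9,1)
Step 20: enter (9,1), '.' pass, move down to (10,1)
Step 21: at (10,1) — EXIT via bottom edge, pos 1
Path length (cell visits): 20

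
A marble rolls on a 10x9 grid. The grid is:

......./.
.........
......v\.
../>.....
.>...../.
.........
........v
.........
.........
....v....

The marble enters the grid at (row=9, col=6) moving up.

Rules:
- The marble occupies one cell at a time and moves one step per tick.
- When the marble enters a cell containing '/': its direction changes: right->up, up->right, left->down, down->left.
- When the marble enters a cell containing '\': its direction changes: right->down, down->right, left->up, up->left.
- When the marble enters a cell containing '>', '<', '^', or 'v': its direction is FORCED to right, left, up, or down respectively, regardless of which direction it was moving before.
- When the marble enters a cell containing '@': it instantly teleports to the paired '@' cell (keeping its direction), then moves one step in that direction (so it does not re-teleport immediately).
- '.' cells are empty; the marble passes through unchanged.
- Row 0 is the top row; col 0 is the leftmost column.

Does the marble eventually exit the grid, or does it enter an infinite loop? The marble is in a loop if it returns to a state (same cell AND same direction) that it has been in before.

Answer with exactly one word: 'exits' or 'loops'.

Answer: exits

Derivation:
Step 1: enter (9,6), '.' pass, move up to (8,6)
Step 2: enter (8,6), '.' pass, move up to (7,6)
Step 3: enter (7,6), '.' pass, move up to (6,6)
Step 4: enter (6,6), '.' pass, move up to (5,6)
Step 5: enter (5,6), '.' pass, move up to (4,6)
Step 6: enter (4,6), '.' pass, move up to (3,6)
Step 7: enter (3,6), '.' pass, move up to (2,6)
Step 8: enter (2,6), 'v' forces up->down, move down to (3,6)
Step 9: enter (3,6), '.' pass, move down to (4,6)
Step 10: enter (4,6), '.' pass, move down to (5,6)
Step 11: enter (5,6), '.' pass, move down to (6,6)
Step 12: enter (6,6), '.' pass, move down to (7,6)
Step 13: enter (7,6), '.' pass, move down to (8,6)
Step 14: enter (8,6), '.' pass, move down to (9,6)
Step 15: enter (9,6), '.' pass, move down to (10,6)
Step 16: at (10,6) — EXIT via bottom edge, pos 6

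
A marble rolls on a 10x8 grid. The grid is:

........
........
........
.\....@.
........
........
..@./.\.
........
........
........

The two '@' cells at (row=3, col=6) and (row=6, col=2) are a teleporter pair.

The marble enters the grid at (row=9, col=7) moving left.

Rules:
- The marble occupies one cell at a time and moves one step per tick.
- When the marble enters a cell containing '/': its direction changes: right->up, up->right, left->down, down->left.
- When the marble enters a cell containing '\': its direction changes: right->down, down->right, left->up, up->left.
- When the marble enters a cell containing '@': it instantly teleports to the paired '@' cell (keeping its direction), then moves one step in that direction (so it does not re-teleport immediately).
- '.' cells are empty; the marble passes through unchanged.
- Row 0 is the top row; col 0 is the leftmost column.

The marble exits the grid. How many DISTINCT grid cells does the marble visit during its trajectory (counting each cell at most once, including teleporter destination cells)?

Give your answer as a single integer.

Step 1: enter (9,7), '.' pass, move left to (9,6)
Step 2: enter (9,6), '.' pass, move left to (9,5)
Step 3: enter (9,5), '.' pass, move left to (9,4)
Step 4: enter (9,4), '.' pass, move left to (9,3)
Step 5: enter (9,3), '.' pass, move left to (9,2)
Step 6: enter (9,2), '.' pass, move left to (9,1)
Step 7: enter (9,1), '.' pass, move left to (9,0)
Step 8: enter (9,0), '.' pass, move left to (9,-1)
Step 9: at (9,-1) — EXIT via left edge, pos 9
Distinct cells visited: 8 (path length 8)

Answer: 8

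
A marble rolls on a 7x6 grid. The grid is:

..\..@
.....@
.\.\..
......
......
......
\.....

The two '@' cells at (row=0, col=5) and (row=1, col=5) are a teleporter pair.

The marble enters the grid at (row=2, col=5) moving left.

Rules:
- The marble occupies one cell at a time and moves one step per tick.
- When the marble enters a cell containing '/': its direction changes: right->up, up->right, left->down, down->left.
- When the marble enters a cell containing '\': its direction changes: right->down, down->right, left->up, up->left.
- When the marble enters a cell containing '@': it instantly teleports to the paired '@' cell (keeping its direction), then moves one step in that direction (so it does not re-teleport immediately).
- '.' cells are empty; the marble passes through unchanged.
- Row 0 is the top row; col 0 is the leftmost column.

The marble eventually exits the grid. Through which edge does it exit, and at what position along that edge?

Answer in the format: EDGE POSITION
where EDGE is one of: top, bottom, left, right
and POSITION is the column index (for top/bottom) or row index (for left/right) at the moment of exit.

Step 1: enter (2,5), '.' pass, move left to (2,4)
Step 2: enter (2,4), '.' pass, move left to (2,3)
Step 3: enter (2,3), '\' deflects left->up, move up to (1,3)
Step 4: enter (1,3), '.' pass, move up to (0,3)
Step 5: enter (0,3), '.' pass, move up to (-1,3)
Step 6: at (-1,3) — EXIT via top edge, pos 3

Answer: top 3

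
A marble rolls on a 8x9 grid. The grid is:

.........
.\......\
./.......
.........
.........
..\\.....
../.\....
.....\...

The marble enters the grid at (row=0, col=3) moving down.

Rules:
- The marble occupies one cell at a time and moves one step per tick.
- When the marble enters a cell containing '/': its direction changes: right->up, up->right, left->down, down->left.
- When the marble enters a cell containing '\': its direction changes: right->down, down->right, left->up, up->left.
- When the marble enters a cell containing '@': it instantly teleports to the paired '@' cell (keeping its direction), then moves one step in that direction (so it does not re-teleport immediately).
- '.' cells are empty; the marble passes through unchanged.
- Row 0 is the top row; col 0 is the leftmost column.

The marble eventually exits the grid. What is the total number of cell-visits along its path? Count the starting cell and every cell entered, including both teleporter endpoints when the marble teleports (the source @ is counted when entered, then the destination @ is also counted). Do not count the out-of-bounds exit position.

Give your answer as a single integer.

Answer: 11

Derivation:
Step 1: enter (0,3), '.' pass, move down to (1,3)
Step 2: enter (1,3), '.' pass, move down to (2,3)
Step 3: enter (2,3), '.' pass, move down to (3,3)
Step 4: enter (3,3), '.' pass, move down to (4,3)
Step 5: enter (4,3), '.' pass, move down to (5,3)
Step 6: enter (5,3), '\' deflects down->right, move right to (5,4)
Step 7: enter (5,4), '.' pass, move right to (5,5)
Step 8: enter (5,5), '.' pass, move right to (5,6)
Step 9: enter (5,6), '.' pass, move right to (5,7)
Step 10: enter (5,7), '.' pass, move right to (5,8)
Step 11: enter (5,8), '.' pass, move right to (5,9)
Step 12: at (5,9) — EXIT via right edge, pos 5
Path length (cell visits): 11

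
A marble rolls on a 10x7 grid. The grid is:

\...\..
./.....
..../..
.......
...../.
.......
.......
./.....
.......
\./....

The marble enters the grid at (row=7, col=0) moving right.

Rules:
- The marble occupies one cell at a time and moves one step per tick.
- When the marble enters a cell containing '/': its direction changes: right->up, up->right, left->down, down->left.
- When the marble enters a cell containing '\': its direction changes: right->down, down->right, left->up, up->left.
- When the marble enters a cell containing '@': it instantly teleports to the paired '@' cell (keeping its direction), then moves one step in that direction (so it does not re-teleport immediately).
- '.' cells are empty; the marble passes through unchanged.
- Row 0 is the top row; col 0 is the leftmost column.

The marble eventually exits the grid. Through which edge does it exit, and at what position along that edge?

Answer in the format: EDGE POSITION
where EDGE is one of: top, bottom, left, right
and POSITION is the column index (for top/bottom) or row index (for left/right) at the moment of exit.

Step 1: enter (7,0), '.' pass, move right to (7,1)
Step 2: enter (7,1), '/' deflects right->up, move up to (6,1)
Step 3: enter (6,1), '.' pass, move up to (5,1)
Step 4: enter (5,1), '.' pass, move up to (4,1)
Step 5: enter (4,1), '.' pass, move up to (3,1)
Step 6: enter (3,1), '.' pass, move up to (2,1)
Step 7: enter (2,1), '.' pass, move up to (1,1)
Step 8: enter (1,1), '/' deflects up->right, move right to (1,2)
Step 9: enter (1,2), '.' pass, move right to (1,3)
Step 10: enter (1,3), '.' pass, move right to (1,4)
Step 11: enter (1,4), '.' pass, move right to (1,5)
Step 12: enter (1,5), '.' pass, move right to (1,6)
Step 13: enter (1,6), '.' pass, move right to (1,7)
Step 14: at (1,7) — EXIT via right edge, pos 1

Answer: right 1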